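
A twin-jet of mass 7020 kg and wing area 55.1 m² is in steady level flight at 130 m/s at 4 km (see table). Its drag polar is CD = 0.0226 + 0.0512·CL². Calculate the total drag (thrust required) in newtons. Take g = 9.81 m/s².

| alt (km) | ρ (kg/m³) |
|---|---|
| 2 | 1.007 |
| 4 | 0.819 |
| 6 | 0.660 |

At 4 km, from the table: ρ = 0.819 kg/m³.
In steady level flight, lift balances weight: W = mg = 7020 × 9.81 = 68866 N.
q = ½ρv² = ½ × 0.819 × 130² = 6921 Pa.
CL = W/(q·S) = 68866 / (6921 × 55.1) = 0.1806.
CD = 0.0226 + 0.0512 × 0.1806² = 0.02427.
D = q·S·CD = 6921 × 55.1 × 0.02427 = 9255 N

D = 9250 N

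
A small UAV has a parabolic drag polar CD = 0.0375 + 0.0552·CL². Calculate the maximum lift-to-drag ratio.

(L/D)max = 11

For CD = CD0 + K·CL², (L/D)max occurs at CL* = √(CD0/K) and equals 1/(2√(K·CD0)).
(L/D)max = 1/(2√(0.0552 × 0.0375)) = 1/(2 × 0.0455) = 11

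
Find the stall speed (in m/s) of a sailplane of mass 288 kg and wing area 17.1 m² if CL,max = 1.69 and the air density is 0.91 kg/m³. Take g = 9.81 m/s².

V_stall = 14.7 m/s

At stall, lift equals weight: L = W = m·g = 288 × 9.81 = 2825 N.
V_stall = √(2W/(ρ·S·CL,max)) = √(2 × 2825 / (0.91 × 17.1 × 1.69))
V_stall = √214.9 = 14.7 m/s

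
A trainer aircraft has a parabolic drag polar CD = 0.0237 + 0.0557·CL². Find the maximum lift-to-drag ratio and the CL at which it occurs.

(L/D)max = 13.8, at CL = 0.652

For CD = CD0 + K·CL², (L/D)max occurs at CL* = √(CD0/K) and equals 1/(2√(K·CD0)).
(L/D)max = 1/(2√(0.0557 × 0.0237)) = 1/(2 × 0.03633) = 13.8
CL* = √(0.0237/0.0557) = 0.652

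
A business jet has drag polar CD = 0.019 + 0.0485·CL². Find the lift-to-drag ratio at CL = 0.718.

L/D = 16.3

CD = 0.019 + 0.0485 × 0.718² = 0.044
L/D = CL/CD = 0.718 / 0.044 = 16.3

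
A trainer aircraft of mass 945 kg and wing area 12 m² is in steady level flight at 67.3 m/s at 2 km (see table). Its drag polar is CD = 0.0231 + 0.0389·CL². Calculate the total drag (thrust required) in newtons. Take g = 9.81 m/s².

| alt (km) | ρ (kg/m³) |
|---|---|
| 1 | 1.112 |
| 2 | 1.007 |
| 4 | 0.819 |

D = 754 N

At 2 km, from the table: ρ = 1.007 kg/m³.
In steady level flight, lift balances weight: W = mg = 945 × 9.81 = 9270.5 N.
Dynamic pressure q = 0.5 × 1.007 × 67.3² = 2280 Pa.
CL = 2W/(ρv²S) = 2×9270.5/(1.007×67.3²×12) = 0.3388.
CD = 0.0231 + 0.0389 × 0.3388² = 0.02756.
D = q·S·CD = 2280 × 12 × 0.02756 = 754.3 N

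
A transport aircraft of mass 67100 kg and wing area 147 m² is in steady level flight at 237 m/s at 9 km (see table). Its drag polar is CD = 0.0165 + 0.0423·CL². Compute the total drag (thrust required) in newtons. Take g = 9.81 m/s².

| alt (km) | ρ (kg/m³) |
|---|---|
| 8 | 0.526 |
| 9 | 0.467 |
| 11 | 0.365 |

D = 41300 N

At 9 km, from the table: ρ = 0.467 kg/m³.
In steady level flight, lift balances weight: W = mg = 67100 × 9.81 = 6.5825×10^5 N.
q = ½ρv² = ½ × 0.467 × 237² = 13120 Pa.
CL = 2W/(ρv²S) = 2×6.5825×10^5/(0.467×237²×147) = 0.3414.
CD = 0.0165 + 0.0423 × 0.3414² = 0.02143.
D = q·S·CD = 13120 × 147 × 0.02143 = 41320 N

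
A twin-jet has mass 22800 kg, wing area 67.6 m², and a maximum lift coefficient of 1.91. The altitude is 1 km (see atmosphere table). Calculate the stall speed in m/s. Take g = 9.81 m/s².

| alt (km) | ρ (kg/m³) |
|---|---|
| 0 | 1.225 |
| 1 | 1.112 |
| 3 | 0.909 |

At 1 km, from the table: ρ = 1.112 kg/m³.
Weight W = mg = 22800 × 9.81 = 2.237×10^5 N.
From L = ½ρV²S·CL,max = W: V_stall = √(2W/(ρSCL,max)) = √(2·2.237×10^5/(1.112·67.6·1.91))
V_stall = √3116 = 55.8 m/s

V_stall = 55.8 m/s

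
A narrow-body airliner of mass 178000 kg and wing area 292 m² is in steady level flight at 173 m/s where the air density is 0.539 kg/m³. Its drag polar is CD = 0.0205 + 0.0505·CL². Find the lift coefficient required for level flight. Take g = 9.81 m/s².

Level flight ⇒ L = W = m·g = 178000 × 9.81 = 1.7462×10^6 N.
Dynamic pressure q = 0.5 × 0.539 × 173² = 8066 Pa.
CL = W/(q·S) = 1.7462×10^6 / (8066 × 292) = 0.7414.

CL = 0.741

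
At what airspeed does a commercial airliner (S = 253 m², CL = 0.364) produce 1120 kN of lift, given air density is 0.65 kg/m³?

v = 193 m/s

L = ½ρv²S·CL ⇒ v = √(2L/(ρ·S·CL))
v = √(2 × 1.12×10^6 / (0.65 × 253 × 0.364)) = √37420 = 193 m/s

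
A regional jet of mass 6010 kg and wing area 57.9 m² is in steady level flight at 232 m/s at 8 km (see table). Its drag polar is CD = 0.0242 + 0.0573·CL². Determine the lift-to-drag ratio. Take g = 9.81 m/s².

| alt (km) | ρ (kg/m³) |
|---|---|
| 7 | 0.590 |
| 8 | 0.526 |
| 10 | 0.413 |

At 8 km, from the table: ρ = 0.526 kg/m³.
In steady level flight, lift balances weight: W = mg = 6010 × 9.81 = 58958 N.
Dynamic pressure q = 0.5 × 0.526 × 232² = 14160 Pa.
CL = 2W/(ρv²S) = 2×58958/(0.526×232²×57.9) = 0.07193.
CD = 0.0242 + 0.0573 × 0.07193² = 0.0245.
L/D = CL/CD = 0.07193 / 0.0245 = 2.94

L/D = 2.94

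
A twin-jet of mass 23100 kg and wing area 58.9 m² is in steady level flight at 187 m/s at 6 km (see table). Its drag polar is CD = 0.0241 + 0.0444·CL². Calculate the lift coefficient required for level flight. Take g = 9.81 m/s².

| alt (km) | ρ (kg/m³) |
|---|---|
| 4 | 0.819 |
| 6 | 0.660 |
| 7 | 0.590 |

CL = 0.333

At 6 km, from the table: ρ = 0.660 kg/m³.
Level flight ⇒ L = W = m·g = 23100 × 9.81 = 2.2661×10^5 N.
Dynamic pressure q = 0.5 × 0.66 × 187² = 11540 Pa.
Required CL = L/(qS) = 2.2661×10^5/(11540·58.9) = 0.3334.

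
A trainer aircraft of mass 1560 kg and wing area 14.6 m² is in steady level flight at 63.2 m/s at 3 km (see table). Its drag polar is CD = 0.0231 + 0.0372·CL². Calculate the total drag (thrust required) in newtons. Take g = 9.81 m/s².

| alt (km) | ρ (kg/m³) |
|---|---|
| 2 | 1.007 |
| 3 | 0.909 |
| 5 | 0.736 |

At 3 km, from the table: ρ = 0.909 kg/m³.
In steady level flight, lift balances weight: W = mg = 1560 × 9.81 = 15304 N.
Dynamic pressure q = 0.5 × 0.909 × 63.2² = 1815 Pa.
CL = W/(q·S) = 15304 / (1815 × 14.6) = 0.5774.
CD = 0.0231 + 0.0372 × 0.5774² = 0.0355.
D = q·S·CD = 1815 × 14.6 × 0.0355 = 941 N

D = 941 N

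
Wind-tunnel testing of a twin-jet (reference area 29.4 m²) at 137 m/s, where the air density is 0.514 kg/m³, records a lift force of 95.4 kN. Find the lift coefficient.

From L = ½ρv²S·CL, rearranging gives CL = 2L/(ρv²S).
CL = 2 × 95400 / (0.514 × 137² × 29.4) = 0.673

CL = 0.673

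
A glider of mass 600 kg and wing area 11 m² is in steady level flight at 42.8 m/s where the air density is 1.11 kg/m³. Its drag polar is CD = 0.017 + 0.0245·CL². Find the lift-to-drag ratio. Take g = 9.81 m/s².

Level flight ⇒ L = W = m·g = 600 × 9.81 = 5886 N.
q = ½ρv² = ½ × 1.11 × 42.8² = 1017 Pa.
CL = 2W/(ρv²S) = 2×5886/(1.11×42.8²×11) = 0.5263.
CD = 0.017 + 0.0245 × 0.5263² = 0.02379.
L/D = CL/CD = 0.5263 / 0.02379 = 22.1

L/D = 22.1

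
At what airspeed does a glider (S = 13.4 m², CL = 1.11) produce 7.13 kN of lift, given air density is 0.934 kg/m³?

v = 32 m/s

L = ½ρv²S·CL ⇒ v = √(2L/(ρ·S·CL))
v = √(2 × 7130 / (0.934 × 13.4 × 1.11)) = √1026 = 32 m/s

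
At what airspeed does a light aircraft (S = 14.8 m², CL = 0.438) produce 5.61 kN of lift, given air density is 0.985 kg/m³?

v = 41.9 m/s

L = ½ρv²S·CL ⇒ v = √(2L/(ρ·S·CL))
v = √(2 × 5610 / (0.985 × 14.8 × 0.438)) = √1757 = 41.9 m/s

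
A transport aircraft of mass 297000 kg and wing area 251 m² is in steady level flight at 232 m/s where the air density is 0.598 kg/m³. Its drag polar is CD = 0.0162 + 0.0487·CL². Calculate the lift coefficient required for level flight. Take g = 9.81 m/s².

In steady level flight, lift balances weight: W = mg = 297000 × 9.81 = 2.9136×10^6 N.
q = ½ρv² = ½ × 0.598 × 232² = 16090 Pa.
CL = 2W/(ρv²S) = 2×2.9136×10^6/(0.598×232²×251) = 0.7213.

CL = 0.721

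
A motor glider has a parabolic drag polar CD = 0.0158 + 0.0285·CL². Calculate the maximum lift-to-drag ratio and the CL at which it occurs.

(L/D)max = 23.6, at CL = 0.745

For CD = CD0 + K·CL², (L/D)max occurs at CL* = √(CD0/K) and equals 1/(2√(K·CD0)).
(L/D)max = 1/(2√(0.0285 × 0.0158)) = 1/(2 × 0.02122) = 23.6
CL* = √(0.0158/0.0285) = 0.745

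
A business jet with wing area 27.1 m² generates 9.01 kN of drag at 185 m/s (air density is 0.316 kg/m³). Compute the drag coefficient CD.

CD = 0.0615

From D = ½ρv²S·CD, rearranging gives CD = 2D/(ρv²S).
CD = 2 × 9010 / (0.316 × 185² × 27.1) = 0.0615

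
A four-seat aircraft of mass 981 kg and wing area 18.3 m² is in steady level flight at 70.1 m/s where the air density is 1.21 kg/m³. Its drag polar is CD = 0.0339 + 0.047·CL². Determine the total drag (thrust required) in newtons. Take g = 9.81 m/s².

Level flight ⇒ L = W = m·g = 981 × 9.81 = 9623.6 N.
q = ½ρv² = ½ × 1.21 × 70.1² = 2973 Pa.
CL = W/(q·S) = 9623.6 / (2973 × 18.3) = 0.1769.
CD = 0.0339 + 0.047 × 0.1769² = 0.03537.
D = q·S·CD = 2973 × 18.3 × 0.03537 = 1924 N

D = 1920 N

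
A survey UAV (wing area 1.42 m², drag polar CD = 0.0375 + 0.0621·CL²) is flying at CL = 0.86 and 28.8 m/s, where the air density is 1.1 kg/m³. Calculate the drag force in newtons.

CD = 0.0375 + 0.0621 × 0.86² = 0.08343
D = ½ρv²S·CD = ½ × 1.1 × 28.8² × 1.42 × 0.08343 = 54 N

D = 54 N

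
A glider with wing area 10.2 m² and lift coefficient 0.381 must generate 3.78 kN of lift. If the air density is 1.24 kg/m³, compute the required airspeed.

L = ½ρv²S·CL ⇒ v = √(2L/(ρ·S·CL))
v = √(2 × 3780 / (1.24 × 10.2 × 0.381)) = √1569 = 39.6 m/s

v = 39.6 m/s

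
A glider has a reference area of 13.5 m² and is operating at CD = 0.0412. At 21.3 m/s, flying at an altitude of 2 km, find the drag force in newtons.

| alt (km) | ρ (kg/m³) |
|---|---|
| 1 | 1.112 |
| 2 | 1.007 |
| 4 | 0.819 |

D = 127 N

At 2 km, from the table: ρ = 1.007 kg/m³.
Dynamic pressure q = ½ρv² = ½ × 1.007 × 21.3² = 228.4 Pa.
D = q·S·CD = 228.4 × 13.5 × 0.0412 = 127 N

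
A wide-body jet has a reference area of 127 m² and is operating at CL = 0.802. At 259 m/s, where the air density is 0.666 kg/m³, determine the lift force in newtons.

L = 2.28×10^6 N

L = ½ρv²S·CL = ½ × 0.666 × 259² × 127 × 0.802 = 2.28×10^6 N ≈ 2280 kN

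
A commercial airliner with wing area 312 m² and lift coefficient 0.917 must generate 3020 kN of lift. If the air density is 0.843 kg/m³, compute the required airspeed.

v = 158 m/s

L = ½ρv²S·CL ⇒ v = √(2L/(ρ·S·CL))
v = √(2 × 3.02×10^6 / (0.843 × 312 × 0.917)) = √25040 = 158 m/s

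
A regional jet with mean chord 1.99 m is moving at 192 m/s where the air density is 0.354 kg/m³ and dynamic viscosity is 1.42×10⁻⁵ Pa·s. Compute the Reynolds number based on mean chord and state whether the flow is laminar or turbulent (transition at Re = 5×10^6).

Re = 9.53×10^6 (turbulent)

Re = ρ·v·c/μ = 0.354 × 192 × 1.99 / (1.42×10⁻⁵) = 9.53×10^6
Since 9.53×10^6 > 5×10^6, the flow is turbulent.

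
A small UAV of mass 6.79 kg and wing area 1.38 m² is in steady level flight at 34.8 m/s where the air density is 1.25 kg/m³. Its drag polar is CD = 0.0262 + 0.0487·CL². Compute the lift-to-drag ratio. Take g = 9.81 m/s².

L/D = 2.42

Weight W = mg = 6.79 × 9.81 = 66.61 N; in level flight L = W.
q = ½ρv² = ½ × 1.25 × 34.8² = 756.9 Pa.
Required CL = L/(qS) = 66.61/(756.9·1.38) = 0.06377.
CD = 0.0262 + 0.0487 × 0.06377² = 0.0264.
L/D = CL/CD = 0.06377 / 0.0264 = 2.42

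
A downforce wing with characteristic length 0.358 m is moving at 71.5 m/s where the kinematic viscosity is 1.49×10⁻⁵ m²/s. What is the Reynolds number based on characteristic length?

Re = 1.72×10^6

Re = v·c/ν = 71.5 × 0.358 / (1.49×10⁻⁵) = 1.72×10^6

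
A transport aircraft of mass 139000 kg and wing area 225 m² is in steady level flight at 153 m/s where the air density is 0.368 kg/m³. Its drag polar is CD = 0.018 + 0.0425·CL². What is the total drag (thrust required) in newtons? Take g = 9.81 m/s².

D = 99000 N

Weight W = mg = 139000 × 9.81 = 1.3636×10^6 N; in level flight L = W.
Dynamic pressure q = 0.5 × 0.368 × 153² = 4307 Pa.
Required CL = L/(qS) = 1.3636×10^6/(4307·225) = 1.407.
CD = 0.018 + 0.0425 × 1.407² = 0.1021.
D = q·S·CD = 4307 × 225 × 0.1021 = 98980 N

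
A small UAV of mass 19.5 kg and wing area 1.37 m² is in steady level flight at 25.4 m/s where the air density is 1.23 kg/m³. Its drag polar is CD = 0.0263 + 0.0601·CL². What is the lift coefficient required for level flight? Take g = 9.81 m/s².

CL = 0.352

Weight W = mg = 19.5 × 9.81 = 191.3 N; in level flight L = W.
Dynamic pressure q = 0.5 × 1.23 × 25.4² = 396.8 Pa.
CL = 2W/(ρv²S) = 2×191.3/(1.23×25.4²×1.37) = 0.3519.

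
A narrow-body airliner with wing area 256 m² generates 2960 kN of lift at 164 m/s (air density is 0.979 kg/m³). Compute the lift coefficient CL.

From L = ½ρv²S·CL, rearranging gives CL = 2L/(ρv²S).
CL = 2 × 2.96×10^6 / (0.979 × 164² × 256) = 0.878

CL = 0.878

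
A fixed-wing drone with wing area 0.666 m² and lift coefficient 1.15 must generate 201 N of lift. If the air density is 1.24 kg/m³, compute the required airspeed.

v = 20.6 m/s

L = ½ρv²S·CL ⇒ v = √(2L/(ρ·S·CL))
v = √(2 × 201 / (1.24 × 0.666 × 1.15)) = √423.3 = 20.6 m/s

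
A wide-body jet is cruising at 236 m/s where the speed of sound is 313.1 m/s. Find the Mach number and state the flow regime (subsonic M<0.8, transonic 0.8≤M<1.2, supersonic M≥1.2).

M = v/a = 236 / 313.1 = 0.754
M = 0.754 → subsonic.

M = 0.754 (subsonic)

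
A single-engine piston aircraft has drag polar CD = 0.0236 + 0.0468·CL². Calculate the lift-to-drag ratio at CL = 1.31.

L/D = 12.6

CD = 0.0236 + 0.0468 × 1.31² = 0.1039
L/D = CL/CD = 1.31 / 0.1039 = 12.6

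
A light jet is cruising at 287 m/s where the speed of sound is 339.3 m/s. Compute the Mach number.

M = 0.846

M = v/a = 287 / 339.3 = 0.846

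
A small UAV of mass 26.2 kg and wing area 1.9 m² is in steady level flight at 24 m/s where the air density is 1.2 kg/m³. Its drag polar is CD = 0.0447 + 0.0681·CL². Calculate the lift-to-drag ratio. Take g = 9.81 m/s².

Weight W = mg = 26.2 × 9.81 = 257.02 N; in level flight L = W.
Dynamic pressure q = 0.5 × 1.2 × 24² = 345.6 Pa.
Required CL = L/(qS) = 257.02/(345.6·1.9) = 0.3914.
CD = 0.0447 + 0.0681 × 0.3914² = 0.05513.
L/D = CL/CD = 0.3914 / 0.05513 = 7.1

L/D = 7.1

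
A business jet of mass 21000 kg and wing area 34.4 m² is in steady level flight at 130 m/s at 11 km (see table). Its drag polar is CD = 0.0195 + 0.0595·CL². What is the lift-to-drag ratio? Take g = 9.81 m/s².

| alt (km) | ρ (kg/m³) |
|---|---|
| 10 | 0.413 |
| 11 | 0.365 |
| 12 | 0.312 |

L/D = 7.96

At 11 km, from the table: ρ = 0.365 kg/m³.
Level flight ⇒ L = W = m·g = 21000 × 9.81 = 2.0601×10^5 N.
q = ½ρv² = ½ × 0.365 × 130² = 3084 Pa.
Required CL = L/(qS) = 2.0601×10^5/(3084·34.4) = 1.942.
CD = 0.0195 + 0.0595 × 1.942² = 0.2438.
L/D = CL/CD = 1.942 / 0.2438 = 7.96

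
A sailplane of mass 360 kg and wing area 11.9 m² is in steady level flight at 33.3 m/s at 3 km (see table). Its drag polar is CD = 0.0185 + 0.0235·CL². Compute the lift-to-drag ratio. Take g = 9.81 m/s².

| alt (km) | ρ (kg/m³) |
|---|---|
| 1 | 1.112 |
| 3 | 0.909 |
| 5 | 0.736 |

At 3 km, from the table: ρ = 0.909 kg/m³.
Level flight ⇒ L = W = m·g = 360 × 9.81 = 3531.6 N.
q = ½ρv² = ½ × 0.909 × 33.3² = 504 Pa.
CL = 2W/(ρv²S) = 2×3531.6/(0.909×33.3²×11.9) = 0.5888.
CD = 0.0185 + 0.0235 × 0.5888² = 0.02665.
L/D = CL/CD = 0.5888 / 0.02665 = 22.1

L/D = 22.1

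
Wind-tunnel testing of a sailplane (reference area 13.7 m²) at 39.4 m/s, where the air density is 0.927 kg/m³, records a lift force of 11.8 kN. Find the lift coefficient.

From L = ½ρv²S·CL, rearranging gives CL = 2L/(ρv²S).
CL = 2 × 11800 / (0.927 × 39.4² × 13.7) = 1.2

CL = 1.2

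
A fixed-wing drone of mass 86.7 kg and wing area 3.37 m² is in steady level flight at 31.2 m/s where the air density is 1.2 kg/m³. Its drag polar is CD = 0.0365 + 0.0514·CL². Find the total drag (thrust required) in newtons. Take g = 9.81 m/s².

In steady level flight, lift balances weight: W = mg = 86.7 × 9.81 = 850.53 N.
Dynamic pressure q = 0.5 × 1.2 × 31.2² = 584.1 Pa.
CL = W/(q·S) = 850.53 / (584.1 × 3.37) = 0.4321.
CD = 0.0365 + 0.0514 × 0.4321² = 0.0461.
D = q·S·CD = 584.1 × 3.37 × 0.0461 = 90.73 N

D = 90.7 N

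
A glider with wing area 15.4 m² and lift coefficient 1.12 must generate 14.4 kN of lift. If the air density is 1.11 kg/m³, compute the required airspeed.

L = ½ρv²S·CL ⇒ v = √(2L/(ρ·S·CL))
v = √(2 × 14400 / (1.11 × 15.4 × 1.12)) = √1504 = 38.8 m/s

v = 38.8 m/s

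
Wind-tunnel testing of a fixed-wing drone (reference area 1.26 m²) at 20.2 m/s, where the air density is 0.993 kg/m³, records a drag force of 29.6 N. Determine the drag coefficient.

CD = 0.116

From D = ½ρv²S·CD, rearranging gives CD = 2D/(ρv²S).
CD = 2 × 29.6 / (0.993 × 20.2² × 1.26) = 0.116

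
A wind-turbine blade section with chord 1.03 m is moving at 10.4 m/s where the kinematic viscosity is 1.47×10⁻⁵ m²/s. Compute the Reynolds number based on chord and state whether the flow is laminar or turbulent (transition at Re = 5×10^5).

Re = v·c/ν = 10.4 × 1.03 / (1.47×10⁻⁵) = 7.29×10^5
Since 7.29×10^5 > 5×10^5, the flow is turbulent.

Re = 7.29×10^5 (turbulent)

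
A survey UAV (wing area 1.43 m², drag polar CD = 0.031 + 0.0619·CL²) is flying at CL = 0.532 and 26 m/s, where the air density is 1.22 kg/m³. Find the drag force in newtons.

CD = 0.031 + 0.0619 × 0.532² = 0.04852
D = ½ρv²S·CD = ½ × 1.22 × 26² × 1.43 × 0.04852 = 28.6 N

D = 28.6 N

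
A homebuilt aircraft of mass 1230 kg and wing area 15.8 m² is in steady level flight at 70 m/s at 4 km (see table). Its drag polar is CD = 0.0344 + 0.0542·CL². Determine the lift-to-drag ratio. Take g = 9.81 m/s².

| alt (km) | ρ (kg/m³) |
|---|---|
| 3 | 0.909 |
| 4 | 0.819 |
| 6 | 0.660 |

At 4 km, from the table: ρ = 0.819 kg/m³.
Level flight ⇒ L = W = m·g = 1230 × 9.81 = 12066 N.
Dynamic pressure q = 0.5 × 0.819 × 70² = 2007 Pa.
CL = 2W/(ρv²S) = 2×12066/(0.819×70²×15.8) = 0.3806.
CD = 0.0344 + 0.0542 × 0.3806² = 0.04225.
L/D = CL/CD = 0.3806 / 0.04225 = 9.01

L/D = 9.01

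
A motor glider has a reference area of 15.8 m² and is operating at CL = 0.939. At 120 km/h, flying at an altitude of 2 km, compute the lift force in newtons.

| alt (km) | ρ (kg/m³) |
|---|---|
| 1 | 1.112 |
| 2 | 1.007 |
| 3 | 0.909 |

L = 8300 N

At 2 km, from the table: ρ = 1.007 kg/m³.
Convert speed: v = 120 km/h ÷ 3.6 = 33.33 m/s.
Dynamic pressure q = ½ρv² = ½ × 1.007 × 33.33² = 559.4 Pa.
L = q·S·CL = 559.4 × 15.8 × 0.939 = 8300 N ≈ 8.3 kN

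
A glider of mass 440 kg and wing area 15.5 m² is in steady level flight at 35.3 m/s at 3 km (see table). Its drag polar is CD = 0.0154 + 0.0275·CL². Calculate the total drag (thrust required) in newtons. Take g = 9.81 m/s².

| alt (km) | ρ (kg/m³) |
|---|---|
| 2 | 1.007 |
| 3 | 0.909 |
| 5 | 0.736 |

At 3 km, from the table: ρ = 0.909 kg/m³.
Level flight ⇒ L = W = m·g = 440 × 9.81 = 4316.4 N.
Dynamic pressure q = 0.5 × 0.909 × 35.3² = 566.3 Pa.
CL = 2W/(ρv²S) = 2×4316.4/(0.909×35.3²×15.5) = 0.4917.
CD = 0.0154 + 0.0275 × 0.4917² = 0.02205.
D = q·S·CD = 566.3 × 15.5 × 0.02205 = 193.6 N

D = 194 N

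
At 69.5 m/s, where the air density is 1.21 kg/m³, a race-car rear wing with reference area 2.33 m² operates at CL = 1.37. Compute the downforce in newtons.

L = 9330 N

L = ½ρv²S·CL = ½ × 1.21 × 69.5² × 2.33 × 1.37 = 9330 N ≈ 9.33 kN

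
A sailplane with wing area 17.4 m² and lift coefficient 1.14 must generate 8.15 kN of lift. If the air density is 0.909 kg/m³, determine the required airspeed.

v = 30.1 m/s

L = ½ρv²S·CL ⇒ v = √(2L/(ρ·S·CL))
v = √(2 × 8150 / (0.909 × 17.4 × 1.14)) = √904 = 30.1 m/s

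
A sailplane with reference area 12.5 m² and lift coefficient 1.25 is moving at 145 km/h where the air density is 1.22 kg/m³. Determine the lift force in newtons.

Convert speed: v = 145 km/h ÷ 3.6 = 40.28 m/s.
L = ½ρv²S·CL = ½ × 1.22 × 40.28² × 12.5 × 1.25 = 15500 N ≈ 15.5 kN

L = 15500 N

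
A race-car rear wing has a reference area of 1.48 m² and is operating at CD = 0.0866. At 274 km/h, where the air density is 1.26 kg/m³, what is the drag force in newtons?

Convert speed: v = 274 km/h ÷ 3.6 = 76.11 m/s.
Dynamic pressure q = ½ρv² = ½ × 1.26 × 76.11² = 3650 Pa.
D = q·S·CD = 3650 × 1.48 × 0.0866 = 468 N

D = 468 N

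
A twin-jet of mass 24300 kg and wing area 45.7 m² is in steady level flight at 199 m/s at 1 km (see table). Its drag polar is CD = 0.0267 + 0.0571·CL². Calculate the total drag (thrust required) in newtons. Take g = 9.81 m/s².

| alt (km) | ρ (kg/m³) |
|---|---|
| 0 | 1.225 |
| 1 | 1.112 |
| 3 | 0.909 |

D = 30100 N

At 1 km, from the table: ρ = 1.112 kg/m³.
In steady level flight, lift balances weight: W = mg = 24300 × 9.81 = 2.3838×10^5 N.
q = ½ρv² = ½ × 1.112 × 199² = 22020 Pa.
Required CL = L/(qS) = 2.3838×10^5/(22020·45.7) = 0.2369.
CD = 0.0267 + 0.0571 × 0.2369² = 0.0299.
D = q·S·CD = 22020 × 45.7 × 0.0299 = 30090 N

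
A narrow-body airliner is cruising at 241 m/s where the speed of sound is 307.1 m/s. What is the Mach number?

M = 0.785

M = v/a = 241 / 307.1 = 0.785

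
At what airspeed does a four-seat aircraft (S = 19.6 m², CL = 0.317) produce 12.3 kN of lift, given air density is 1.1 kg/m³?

v = 60 m/s

L = ½ρv²S·CL ⇒ v = √(2L/(ρ·S·CL))
v = √(2 × 12300 / (1.1 × 19.6 × 0.317)) = √3599 = 60 m/s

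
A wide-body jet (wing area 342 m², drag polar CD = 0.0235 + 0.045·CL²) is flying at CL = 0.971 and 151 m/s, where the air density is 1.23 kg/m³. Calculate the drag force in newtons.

CD = 0.0235 + 0.045 × 0.971² = 0.06593
D = ½ρv²S·CD = ½ × 1.23 × 151² × 342 × 0.06593 = 3.16×10^5 N

D = 3.16×10^5 N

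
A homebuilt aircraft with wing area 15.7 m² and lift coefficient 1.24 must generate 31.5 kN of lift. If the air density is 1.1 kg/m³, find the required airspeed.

v = 54.2 m/s

L = ½ρv²S·CL ⇒ v = √(2L/(ρ·S·CL))
v = √(2 × 31500 / (1.1 × 15.7 × 1.24)) = √2942 = 54.2 m/s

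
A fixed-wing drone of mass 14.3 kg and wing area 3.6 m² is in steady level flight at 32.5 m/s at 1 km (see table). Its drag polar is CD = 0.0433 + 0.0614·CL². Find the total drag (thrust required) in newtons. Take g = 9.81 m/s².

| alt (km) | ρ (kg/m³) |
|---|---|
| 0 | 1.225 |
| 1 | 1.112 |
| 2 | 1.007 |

At 1 km, from the table: ρ = 1.112 kg/m³.
In steady level flight, lift balances weight: W = mg = 14.3 × 9.81 = 140.28 N.
Dynamic pressure q = 0.5 × 1.112 × 32.5² = 587.3 Pa.
Required CL = L/(qS) = 140.28/(587.3·3.6) = 0.06635.
CD = 0.0433 + 0.0614 × 0.06635² = 0.04357.
D = q·S·CD = 587.3 × 3.6 × 0.04357 = 92.12 N

D = 92.1 N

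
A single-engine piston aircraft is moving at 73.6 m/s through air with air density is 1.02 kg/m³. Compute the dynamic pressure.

q = 2760 Pa

q = ½ρv² = ½ × 1.02 × 73.6² = 2760 Pa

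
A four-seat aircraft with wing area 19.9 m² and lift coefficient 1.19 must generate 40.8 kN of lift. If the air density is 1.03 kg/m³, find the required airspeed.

L = ½ρv²S·CL ⇒ v = √(2L/(ρ·S·CL))
v = √(2 × 40800 / (1.03 × 19.9 × 1.19)) = √3345 = 57.8 m/s

v = 57.8 m/s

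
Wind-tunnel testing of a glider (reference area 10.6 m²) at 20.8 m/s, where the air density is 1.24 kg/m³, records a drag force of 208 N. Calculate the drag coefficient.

From D = ½ρv²S·CD, rearranging gives CD = 2D/(ρv²S).
CD = 2 × 208 / (1.24 × 20.8² × 10.6) = 0.0732

CD = 0.0732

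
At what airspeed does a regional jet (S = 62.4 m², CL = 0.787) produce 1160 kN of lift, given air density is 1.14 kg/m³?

v = 204 m/s

L = ½ρv²S·CL ⇒ v = √(2L/(ρ·S·CL))
v = √(2 × 1.16×10^6 / (1.14 × 62.4 × 0.787)) = √41440 = 204 m/s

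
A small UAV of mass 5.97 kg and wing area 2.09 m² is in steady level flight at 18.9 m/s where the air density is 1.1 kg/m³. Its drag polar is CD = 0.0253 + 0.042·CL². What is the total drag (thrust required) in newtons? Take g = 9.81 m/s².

Weight W = mg = 5.97 × 9.81 = 58.566 N; in level flight L = W.
q = ½ρv² = ½ × 1.1 × 18.9² = 196.5 Pa.
CL = W/(q·S) = 58.566 / (196.5 × 2.09) = 0.1426.
CD = 0.0253 + 0.042 × 0.1426² = 0.02615.
D = q·S·CD = 196.5 × 2.09 × 0.02615 = 10.74 N

D = 10.7 N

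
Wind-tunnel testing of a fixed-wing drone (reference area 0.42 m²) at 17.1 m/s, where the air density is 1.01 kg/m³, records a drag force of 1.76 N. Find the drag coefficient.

CD = 0.0284

From D = ½ρv²S·CD, rearranging gives CD = 2D/(ρv²S).
CD = 2 × 1.76 / (1.01 × 17.1² × 0.42) = 0.0284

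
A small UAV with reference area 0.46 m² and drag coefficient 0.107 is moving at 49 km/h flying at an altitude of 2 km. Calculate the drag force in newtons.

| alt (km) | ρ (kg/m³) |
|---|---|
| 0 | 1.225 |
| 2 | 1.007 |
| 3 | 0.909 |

At 2 km, from the table: ρ = 1.007 kg/m³.
Convert speed: v = 49 km/h ÷ 3.6 = 13.61 m/s.
Dynamic pressure q = ½ρv² = ½ × 1.007 × 13.61² = 93.28 Pa.
D = q·S·CD = 93.28 × 0.46 × 0.107 = 4.59 N

D = 4.59 N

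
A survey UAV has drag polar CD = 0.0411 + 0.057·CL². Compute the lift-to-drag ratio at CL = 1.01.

L/D = 10.2

CD = 0.0411 + 0.057 × 1.01² = 0.09925
L/D = CL/CD = 1.01 / 0.09925 = 10.2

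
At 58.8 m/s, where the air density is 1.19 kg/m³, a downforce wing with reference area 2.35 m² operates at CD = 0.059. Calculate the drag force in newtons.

D = 285 N

D = ½ρv²S·CD = ½ × 1.19 × 58.8² × 2.35 × 0.059 = 285 N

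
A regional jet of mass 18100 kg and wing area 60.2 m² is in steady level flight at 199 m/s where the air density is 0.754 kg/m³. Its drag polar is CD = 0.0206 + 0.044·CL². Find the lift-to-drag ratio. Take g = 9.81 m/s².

L/D = 8.85

Level flight ⇒ L = W = m·g = 18100 × 9.81 = 1.7756×10^5 N.
q = ½ρv² = ½ × 0.754 × 199² = 14930 Pa.
CL = 2W/(ρv²S) = 2×1.7756×10^5/(0.754×199²×60.2) = 0.1976.
CD = 0.0206 + 0.044 × 0.1976² = 0.02232.
L/D = CL/CD = 0.1976 / 0.02232 = 8.85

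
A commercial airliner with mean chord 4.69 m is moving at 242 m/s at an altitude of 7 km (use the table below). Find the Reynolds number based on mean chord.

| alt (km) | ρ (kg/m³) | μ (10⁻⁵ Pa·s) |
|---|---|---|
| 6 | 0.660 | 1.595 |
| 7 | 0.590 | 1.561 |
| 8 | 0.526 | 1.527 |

At 7 km, from the table: ρ = 0.590 kg/m³, μ = 1.561×10⁻⁵ Pa·s.
Re = ρ·v·c/μ = 0.59 × 242 × 4.69 / (1.561×10⁻⁵) = 4.29×10^7

Re = 4.29×10^7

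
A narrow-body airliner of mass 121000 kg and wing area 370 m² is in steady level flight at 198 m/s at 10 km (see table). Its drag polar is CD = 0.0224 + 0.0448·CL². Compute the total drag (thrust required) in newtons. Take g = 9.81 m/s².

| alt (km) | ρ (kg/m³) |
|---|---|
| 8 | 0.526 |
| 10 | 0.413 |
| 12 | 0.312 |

D = 88200 N

At 10 km, from the table: ρ = 0.413 kg/m³.
Weight W = mg = 121000 × 9.81 = 1.187×10^6 N; in level flight L = W.
Dynamic pressure q = 0.5 × 0.413 × 198² = 8096 Pa.
CL = 2W/(ρv²S) = 2×1.187×10^6/(0.413×198²×370) = 0.3963.
CD = 0.0224 + 0.0448 × 0.3963² = 0.02944.
D = q·S·CD = 8096 × 370 × 0.02944 = 88170 N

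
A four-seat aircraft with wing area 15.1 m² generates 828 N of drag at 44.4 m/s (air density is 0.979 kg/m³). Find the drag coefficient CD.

From D = ½ρv²S·CD, rearranging gives CD = 2D/(ρv²S).
CD = 2 × 828 / (0.979 × 44.4² × 15.1) = 0.0568

CD = 0.0568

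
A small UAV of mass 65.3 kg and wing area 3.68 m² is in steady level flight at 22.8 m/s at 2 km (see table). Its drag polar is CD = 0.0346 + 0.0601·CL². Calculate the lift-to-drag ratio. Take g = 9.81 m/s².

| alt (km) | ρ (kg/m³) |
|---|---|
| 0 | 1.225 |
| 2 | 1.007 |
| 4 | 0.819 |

At 2 km, from the table: ρ = 1.007 kg/m³.
In steady level flight, lift balances weight: W = mg = 65.3 × 9.81 = 640.59 N.
Dynamic pressure q = 0.5 × 1.007 × 22.8² = 261.7 Pa.
Required CL = L/(qS) = 640.59/(261.7·3.68) = 0.6651.
CD = 0.0346 + 0.0601 × 0.6651² = 0.06118.
L/D = CL/CD = 0.6651 / 0.06118 = 10.9

L/D = 10.9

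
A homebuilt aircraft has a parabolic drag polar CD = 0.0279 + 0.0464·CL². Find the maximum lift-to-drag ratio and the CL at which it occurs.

(L/D)max = 13.9, at CL = 0.775

For CD = CD0 + K·CL², (L/D)max occurs at CL* = √(CD0/K) and equals 1/(2√(K·CD0)).
(L/D)max = 1/(2√(0.0464 × 0.0279)) = 1/(2 × 0.03598) = 13.9
CL* = √(0.0279/0.0464) = 0.775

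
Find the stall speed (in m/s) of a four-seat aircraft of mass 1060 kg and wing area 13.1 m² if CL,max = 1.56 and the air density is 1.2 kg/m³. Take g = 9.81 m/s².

V_stall = 29.1 m/s

Weight W = mg = 1060 × 9.81 = 10400 N.
V_stall = √(2W/(ρ·S·CL,max)) = √(2 × 10400 / (1.2 × 13.1 × 1.56))
V_stall = √848.1 = 29.1 m/s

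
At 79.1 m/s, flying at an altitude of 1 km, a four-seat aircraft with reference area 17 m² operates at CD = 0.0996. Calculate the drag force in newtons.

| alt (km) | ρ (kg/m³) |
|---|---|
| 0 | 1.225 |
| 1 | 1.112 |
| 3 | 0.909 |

At 1 km, from the table: ρ = 1.112 kg/m³.
D = ½ρv²S·CD = ½ × 1.112 × 79.1² × 17 × 0.0996 = 5890 N ≈ 5.89 kN

D = 5890 N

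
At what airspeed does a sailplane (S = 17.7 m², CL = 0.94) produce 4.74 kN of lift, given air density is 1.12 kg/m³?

v = 22.6 m/s

L = ½ρv²S·CL ⇒ v = √(2L/(ρ·S·CL))
v = √(2 × 4740 / (1.12 × 17.7 × 0.94)) = √508.7 = 22.6 m/s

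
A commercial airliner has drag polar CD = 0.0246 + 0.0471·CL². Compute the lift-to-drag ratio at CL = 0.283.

L/D = 9.97

CD = 0.0246 + 0.0471 × 0.283² = 0.02837
L/D = CL/CD = 0.283 / 0.02837 = 9.97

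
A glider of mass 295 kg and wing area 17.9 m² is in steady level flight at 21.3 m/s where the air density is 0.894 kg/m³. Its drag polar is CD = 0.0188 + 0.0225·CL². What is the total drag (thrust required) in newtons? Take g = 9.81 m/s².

Level flight ⇒ L = W = m·g = 295 × 9.81 = 2894 N.
Dynamic pressure q = 0.5 × 0.894 × 21.3² = 202.8 Pa.
Required CL = L/(qS) = 2894/(202.8·17.9) = 0.7972.
CD = 0.0188 + 0.0225 × 0.7972² = 0.0331.
D = q·S·CD = 202.8 × 17.9 × 0.0331 = 120.2 N

D = 120 N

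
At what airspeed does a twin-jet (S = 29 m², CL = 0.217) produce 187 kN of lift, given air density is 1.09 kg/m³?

L = ½ρv²S·CL ⇒ v = √(2L/(ρ·S·CL))
v = √(2 × 1.87×10^5 / (1.09 × 29 × 0.217)) = √54520 = 234 m/s

v = 234 m/s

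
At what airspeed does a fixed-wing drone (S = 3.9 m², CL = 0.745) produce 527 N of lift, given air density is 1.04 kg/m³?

v = 18.7 m/s

L = ½ρv²S·CL ⇒ v = √(2L/(ρ·S·CL))
v = √(2 × 527 / (1.04 × 3.9 × 0.745)) = √348.8 = 18.7 m/s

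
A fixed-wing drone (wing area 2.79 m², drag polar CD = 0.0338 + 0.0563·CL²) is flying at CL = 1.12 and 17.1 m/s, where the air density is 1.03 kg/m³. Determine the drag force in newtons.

CD = 0.0338 + 0.0563 × 1.12² = 0.1044
D = ½ρv²S·CD = ½ × 1.03 × 17.1² × 2.79 × 0.1044 = 43.9 N

D = 43.9 N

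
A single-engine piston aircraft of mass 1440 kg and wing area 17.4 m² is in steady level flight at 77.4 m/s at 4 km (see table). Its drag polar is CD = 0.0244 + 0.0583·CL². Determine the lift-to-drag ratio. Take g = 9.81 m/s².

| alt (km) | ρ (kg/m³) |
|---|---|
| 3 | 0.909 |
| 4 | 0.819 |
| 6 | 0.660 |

At 4 km, from the table: ρ = 0.819 kg/m³.
In steady level flight, lift balances weight: W = mg = 1440 × 9.81 = 14126 N.
Dynamic pressure q = 0.5 × 0.819 × 77.4² = 2453 Pa.
CL = W/(q·S) = 14126 / (2453 × 17.4) = 0.3309.
CD = 0.0244 + 0.0583 × 0.3309² = 0.03079.
L/D = CL/CD = 0.3309 / 0.03079 = 10.7

L/D = 10.7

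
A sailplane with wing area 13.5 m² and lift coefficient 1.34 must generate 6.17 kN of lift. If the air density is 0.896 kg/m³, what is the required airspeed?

L = ½ρv²S·CL ⇒ v = √(2L/(ρ·S·CL))
v = √(2 × 6170 / (0.896 × 13.5 × 1.34)) = √761.3 = 27.6 m/s

v = 27.6 m/s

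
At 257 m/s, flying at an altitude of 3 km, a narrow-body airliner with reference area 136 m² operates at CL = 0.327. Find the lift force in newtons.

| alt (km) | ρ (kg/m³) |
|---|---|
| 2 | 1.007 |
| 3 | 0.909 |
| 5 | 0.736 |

L = 1.34×10^6 N

At 3 km, from the table: ρ = 0.909 kg/m³.
Dynamic pressure q = ½ρv² = ½ × 0.909 × 257² = 30020 Pa.
L = q·S·CL = 30020 × 136 × 0.327 = 1.34×10^6 N ≈ 1340 kN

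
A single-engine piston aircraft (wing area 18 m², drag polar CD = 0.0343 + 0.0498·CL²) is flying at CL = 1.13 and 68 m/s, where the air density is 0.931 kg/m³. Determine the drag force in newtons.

D = 3790 N

CD = 0.0343 + 0.0498 × 1.13² = 0.09789
D = ½ρv²S·CD = ½ × 0.931 × 68² × 18 × 0.09789 = 3790 N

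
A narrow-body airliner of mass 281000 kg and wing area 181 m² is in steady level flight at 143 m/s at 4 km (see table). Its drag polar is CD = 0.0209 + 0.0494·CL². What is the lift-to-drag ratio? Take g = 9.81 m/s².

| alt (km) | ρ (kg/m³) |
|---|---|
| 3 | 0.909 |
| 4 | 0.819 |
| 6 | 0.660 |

At 4 km, from the table: ρ = 0.819 kg/m³.
Level flight ⇒ L = W = m·g = 281000 × 9.81 = 2.7566×10^6 N.
q = ½ρv² = ½ × 0.819 × 143² = 8374 Pa.
Required CL = L/(qS) = 2.7566×10^6/(8374·181) = 1.819.
CD = 0.0209 + 0.0494 × 1.819² = 0.1843.
L/D = CL/CD = 1.819 / 0.1843 = 9.87

L/D = 9.87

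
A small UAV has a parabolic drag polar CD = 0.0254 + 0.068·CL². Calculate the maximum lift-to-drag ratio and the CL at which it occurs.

(L/D)max = 12, at CL = 0.611

For CD = CD0 + K·CL², (L/D)max occurs at CL* = √(CD0/K) and equals 1/(2√(K·CD0)).
(L/D)max = 1/(2√(0.068 × 0.0254)) = 1/(2 × 0.04156) = 12
CL* = √(0.0254/0.068) = 0.611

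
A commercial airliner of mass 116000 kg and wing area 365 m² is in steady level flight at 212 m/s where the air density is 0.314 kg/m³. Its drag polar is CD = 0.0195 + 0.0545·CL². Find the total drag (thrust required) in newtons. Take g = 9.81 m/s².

D = 77600 N

In steady level flight, lift balances weight: W = mg = 116000 × 9.81 = 1.138×10^6 N.
q = ½ρv² = ½ × 0.314 × 212² = 7056 Pa.
CL = W/(q·S) = 1.138×10^6 / (7056 × 365) = 0.4418.
CD = 0.0195 + 0.0545 × 0.4418² = 0.03014.
D = q·S·CD = 7056 × 365 × 0.03014 = 77620 N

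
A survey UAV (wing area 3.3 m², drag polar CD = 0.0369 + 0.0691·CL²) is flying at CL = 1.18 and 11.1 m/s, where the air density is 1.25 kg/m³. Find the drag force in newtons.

D = 33.8 N

CD = 0.0369 + 0.0691 × 1.18² = 0.1331
D = ½ρv²S·CD = ½ × 1.25 × 11.1² × 3.3 × 0.1331 = 33.8 N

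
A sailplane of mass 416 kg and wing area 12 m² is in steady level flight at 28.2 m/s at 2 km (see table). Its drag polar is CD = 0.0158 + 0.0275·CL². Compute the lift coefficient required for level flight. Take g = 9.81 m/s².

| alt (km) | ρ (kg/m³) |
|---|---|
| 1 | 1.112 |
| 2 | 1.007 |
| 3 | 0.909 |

CL = 0.849

At 2 km, from the table: ρ = 1.007 kg/m³.
In steady level flight, lift balances weight: W = mg = 416 × 9.81 = 4081 N.
Dynamic pressure q = 0.5 × 1.007 × 28.2² = 400.4 Pa.
Required CL = L/(qS) = 4081/(400.4·12) = 0.8493.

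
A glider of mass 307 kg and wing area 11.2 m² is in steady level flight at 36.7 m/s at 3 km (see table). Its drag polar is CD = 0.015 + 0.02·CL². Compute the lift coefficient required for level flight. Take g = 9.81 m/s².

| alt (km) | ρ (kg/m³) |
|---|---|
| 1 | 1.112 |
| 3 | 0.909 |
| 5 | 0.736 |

At 3 km, from the table: ρ = 0.909 kg/m³.
Weight W = mg = 307 × 9.81 = 3011.7 N; in level flight L = W.
Dynamic pressure q = 0.5 × 0.909 × 36.7² = 612.2 Pa.
Required CL = L/(qS) = 3011.7/(612.2·11.2) = 0.4393.

CL = 0.439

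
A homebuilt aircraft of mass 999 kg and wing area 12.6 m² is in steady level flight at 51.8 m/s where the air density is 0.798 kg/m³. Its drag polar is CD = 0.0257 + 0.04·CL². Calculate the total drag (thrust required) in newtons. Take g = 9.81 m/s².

D = 631 N

Level flight ⇒ L = W = m·g = 999 × 9.81 = 9800.2 N.
Dynamic pressure q = 0.5 × 0.798 × 51.8² = 1071 Pa.
Required CL = L/(qS) = 9800.2/(1071·12.6) = 0.7265.
CD = 0.0257 + 0.04 × 0.7265² = 0.04681.
D = q·S·CD = 1071 × 12.6 × 0.04681 = 631.5 N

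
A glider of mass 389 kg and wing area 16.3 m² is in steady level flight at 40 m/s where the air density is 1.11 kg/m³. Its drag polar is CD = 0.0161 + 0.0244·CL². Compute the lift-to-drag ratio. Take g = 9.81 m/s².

Weight W = mg = 389 × 9.81 = 3816.1 N; in level flight L = W.
Dynamic pressure q = 0.5 × 1.11 × 40² = 888 Pa.
Required CL = L/(qS) = 3816.1/(888·16.3) = 0.2636.
CD = 0.0161 + 0.0244 × 0.2636² = 0.0178.
L/D = CL/CD = 0.2636 / 0.0178 = 14.8

L/D = 14.8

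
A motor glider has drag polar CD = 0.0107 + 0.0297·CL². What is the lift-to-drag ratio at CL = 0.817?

CD = 0.0107 + 0.0297 × 0.817² = 0.03052
L/D = CL/CD = 0.817 / 0.03052 = 26.8

L/D = 26.8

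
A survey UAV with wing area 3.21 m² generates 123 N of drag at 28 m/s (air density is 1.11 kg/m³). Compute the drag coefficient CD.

CD = 0.0881

From D = ½ρv²S·CD, rearranging gives CD = 2D/(ρv²S).
CD = 2 × 123 / (1.11 × 28² × 3.21) = 0.0881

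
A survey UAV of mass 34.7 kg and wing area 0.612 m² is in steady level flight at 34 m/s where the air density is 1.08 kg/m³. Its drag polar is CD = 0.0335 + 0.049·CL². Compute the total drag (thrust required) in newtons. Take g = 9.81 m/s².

In steady level flight, lift balances weight: W = mg = 34.7 × 9.81 = 340.41 N.
Dynamic pressure q = 0.5 × 1.08 × 34² = 624.2 Pa.
Required CL = L/(qS) = 340.41/(624.2·0.612) = 0.891.
CD = 0.0335 + 0.049 × 0.891² = 0.0724.
D = q·S·CD = 624.2 × 0.612 × 0.0724 = 27.66 N

D = 27.7 N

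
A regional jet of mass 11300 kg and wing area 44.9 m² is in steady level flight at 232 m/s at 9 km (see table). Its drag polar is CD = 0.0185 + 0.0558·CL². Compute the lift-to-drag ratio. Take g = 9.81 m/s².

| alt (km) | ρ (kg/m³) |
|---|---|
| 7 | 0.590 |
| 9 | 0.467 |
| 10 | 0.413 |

At 9 km, from the table: ρ = 0.467 kg/m³.
In steady level flight, lift balances weight: W = mg = 11300 × 9.81 = 1.1085×10^5 N.
Dynamic pressure q = 0.5 × 0.467 × 232² = 12570 Pa.
Required CL = L/(qS) = 1.1085×10^5/(12570·44.9) = 0.1964.
CD = 0.0185 + 0.0558 × 0.1964² = 0.02065.
L/D = CL/CD = 0.1964 / 0.02065 = 9.51

L/D = 9.51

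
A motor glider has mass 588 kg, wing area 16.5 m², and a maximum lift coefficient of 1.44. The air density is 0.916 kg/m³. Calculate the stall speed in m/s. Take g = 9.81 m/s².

V_stall = 23 m/s

At stall, lift equals weight: L = W = m·g = 588 × 9.81 = 5768 N.
V_stall = √(2W/(ρ·S·CL,max)) = √(2 × 5768 / (0.916 × 16.5 × 1.44))
V_stall = √530.1 = 23 m/s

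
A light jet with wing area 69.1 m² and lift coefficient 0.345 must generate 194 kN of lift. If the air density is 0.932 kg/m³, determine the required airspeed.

L = ½ρv²S·CL ⇒ v = √(2L/(ρ·S·CL))
v = √(2 × 1.94×10^5 / (0.932 × 69.1 × 0.345)) = √17460 = 132 m/s

v = 132 m/s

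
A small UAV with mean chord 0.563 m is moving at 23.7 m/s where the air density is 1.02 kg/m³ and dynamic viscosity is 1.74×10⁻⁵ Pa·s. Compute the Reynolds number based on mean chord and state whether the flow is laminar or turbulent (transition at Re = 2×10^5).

Re = 7.82×10^5 (turbulent)

Re = ρ·v·c/μ = 1.02 × 23.7 × 0.563 / (1.74×10⁻⁵) = 7.82×10^5
Since 7.82×10^5 > 2×10^5, the flow is turbulent.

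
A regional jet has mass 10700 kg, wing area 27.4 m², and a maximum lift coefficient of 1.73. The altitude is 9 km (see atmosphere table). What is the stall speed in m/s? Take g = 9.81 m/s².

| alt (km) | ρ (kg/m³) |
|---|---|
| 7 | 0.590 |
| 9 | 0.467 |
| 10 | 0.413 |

At 9 km, from the table: ρ = 0.467 kg/m³.
Weight W = mg = 10700 × 9.81 = 1.05×10^5 N.
From L = ½ρV²S·CL,max = W: V_stall = √(2W/(ρSCL,max)) = √(2·1.05×10^5/(0.467·27.4·1.73))
V_stall = √9484 = 97.4 m/s

V_stall = 97.4 m/s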